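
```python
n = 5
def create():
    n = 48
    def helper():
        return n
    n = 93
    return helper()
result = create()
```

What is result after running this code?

Step 1: create() sets n = 48, then later n = 93.
Step 2: helper() is called after n is reassigned to 93. Closures capture variables by reference, not by value.
Step 3: result = 93

The answer is 93.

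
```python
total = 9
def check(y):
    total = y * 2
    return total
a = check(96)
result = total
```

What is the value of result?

Step 1: Global total = 9.
Step 2: check(96) creates local total = 96 * 2 = 192.
Step 3: Global total unchanged because no global keyword. result = 9

The answer is 9.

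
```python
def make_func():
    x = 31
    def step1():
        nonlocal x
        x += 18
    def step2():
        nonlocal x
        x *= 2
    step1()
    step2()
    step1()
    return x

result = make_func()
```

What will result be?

Step 1: x = 31.
Step 2: step1(): x = 31 + 18 = 49.
Step 3: step2(): x = 49 * 2 = 98.
Step 4: step1(): x = 98 + 18 = 116. result = 116

The answer is 116.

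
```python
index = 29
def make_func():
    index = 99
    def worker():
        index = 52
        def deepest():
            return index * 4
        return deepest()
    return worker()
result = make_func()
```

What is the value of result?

Step 1: deepest() looks up index through LEGB: not local, finds index = 52 in enclosing worker().
Step 2: Returns 52 * 4 = 208.
Step 3: result = 208

The answer is 208.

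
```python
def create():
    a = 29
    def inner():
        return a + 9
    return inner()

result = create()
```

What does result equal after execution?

Step 1: create() defines a = 29.
Step 2: inner() reads a = 29 from enclosing scope, returns 29 + 9 = 38.
Step 3: result = 38

The answer is 38.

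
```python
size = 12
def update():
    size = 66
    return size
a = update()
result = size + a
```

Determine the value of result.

Step 1: Global size = 12. update() returns local size = 66.
Step 2: a = 66. Global size still = 12.
Step 3: result = 12 + 66 = 78

The answer is 78.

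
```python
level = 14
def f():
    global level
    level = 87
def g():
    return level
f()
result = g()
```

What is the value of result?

Step 1: level = 14.
Step 2: f() sets global level = 87.
Step 3: g() reads global level = 87. result = 87

The answer is 87.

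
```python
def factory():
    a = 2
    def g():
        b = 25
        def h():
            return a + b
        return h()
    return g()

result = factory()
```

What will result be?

Step 1: factory() defines a = 2. g() defines b = 25.
Step 2: h() accesses both from enclosing scopes: a = 2, b = 25.
Step 3: result = 2 + 25 = 27

The answer is 27.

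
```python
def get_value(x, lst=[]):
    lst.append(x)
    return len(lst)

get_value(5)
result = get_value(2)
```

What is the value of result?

Step 1: Mutable default list persists between calls.
Step 2: First call: lst = [5], len = 1. Second call: lst = [5, 2], len = 2.
Step 3: result = 2

The answer is 2.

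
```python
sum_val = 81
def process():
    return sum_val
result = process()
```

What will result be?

Step 1: sum_val = 81 is defined in the global scope.
Step 2: process() looks up sum_val. No local sum_val exists, so Python checks the global scope via LEGB rule and finds sum_val = 81.
Step 3: result = 81

The answer is 81.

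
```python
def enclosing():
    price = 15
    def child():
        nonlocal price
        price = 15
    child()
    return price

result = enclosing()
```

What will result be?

Step 1: enclosing() sets price = 15.
Step 2: child() uses nonlocal to reassign price = 15.
Step 3: result = 15

The answer is 15.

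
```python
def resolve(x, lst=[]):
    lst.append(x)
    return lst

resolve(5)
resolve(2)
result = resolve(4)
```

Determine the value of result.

Step 1: Mutable default argument gotcha! The list [] is created once.
Step 2: Each call appends to the SAME list: [5], [5, 2], [5, 2, 4].
Step 3: result = [5, 2, 4]

The answer is [5, 2, 4].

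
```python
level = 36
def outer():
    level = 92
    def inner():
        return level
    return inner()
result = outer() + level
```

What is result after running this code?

Step 1: Global level = 36. outer() shadows with level = 92.
Step 2: inner() returns enclosing level = 92. outer() = 92.
Step 3: result = 92 + global level (36) = 128

The answer is 128.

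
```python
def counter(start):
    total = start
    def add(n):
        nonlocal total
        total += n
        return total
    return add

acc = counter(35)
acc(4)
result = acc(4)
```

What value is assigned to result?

Step 1: counter(35) creates closure with total = 35.
Step 2: First acc(4): total = 35 + 4 = 39.
Step 3: Second acc(4): total = 39 + 4 = 43. result = 43

The answer is 43.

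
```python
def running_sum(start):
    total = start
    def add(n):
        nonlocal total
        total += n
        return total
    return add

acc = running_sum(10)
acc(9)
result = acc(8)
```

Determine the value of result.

Step 1: running_sum(10) creates closure with total = 10.
Step 2: First acc(9): total = 10 + 9 = 19.
Step 3: Second acc(8): total = 19 + 8 = 27. result = 27

The answer is 27.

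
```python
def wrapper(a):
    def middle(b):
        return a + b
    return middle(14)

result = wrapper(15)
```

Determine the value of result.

Step 1: wrapper(15) passes a = 15.
Step 2: middle(14) has b = 14, reads a = 15 from enclosing.
Step 3: result = 15 + 14 = 29

The answer is 29.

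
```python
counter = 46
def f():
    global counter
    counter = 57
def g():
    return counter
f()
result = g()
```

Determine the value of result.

Step 1: counter = 46.
Step 2: f() sets global counter = 57.
Step 3: g() reads global counter = 57. result = 57

The answer is 57.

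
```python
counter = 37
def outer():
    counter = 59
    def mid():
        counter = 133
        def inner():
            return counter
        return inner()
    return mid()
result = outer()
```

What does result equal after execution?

Step 1: Three levels of shadowing: global 37, outer 59, mid 133.
Step 2: inner() finds counter = 133 in enclosing mid() scope.
Step 3: result = 133

The answer is 133.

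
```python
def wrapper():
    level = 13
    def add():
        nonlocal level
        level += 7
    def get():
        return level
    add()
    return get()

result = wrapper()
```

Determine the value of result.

Step 1: level = 13. add() modifies it via nonlocal, get() reads it.
Step 2: add() makes level = 13 + 7 = 20.
Step 3: get() returns 20. result = 20

The answer is 20.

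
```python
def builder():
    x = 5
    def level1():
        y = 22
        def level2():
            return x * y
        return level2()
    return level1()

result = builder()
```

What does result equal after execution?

Step 1: x = 5 in builder. y = 22 in level1.
Step 2: level2() reads x = 5 and y = 22 from enclosing scopes.
Step 3: result = 5 * 22 = 110

The answer is 110.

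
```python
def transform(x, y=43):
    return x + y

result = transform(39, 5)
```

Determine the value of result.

Step 1: transform(39, 5) overrides default y with 5.
Step 2: Returns 39 + 5 = 44.
Step 3: result = 44

The answer is 44.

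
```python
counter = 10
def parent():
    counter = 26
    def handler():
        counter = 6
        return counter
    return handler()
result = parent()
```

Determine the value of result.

Step 1: Three scopes define counter: global (10), parent (26), handler (6).
Step 2: handler() has its own local counter = 6, which shadows both enclosing and global.
Step 3: result = 6 (local wins in LEGB)

The answer is 6.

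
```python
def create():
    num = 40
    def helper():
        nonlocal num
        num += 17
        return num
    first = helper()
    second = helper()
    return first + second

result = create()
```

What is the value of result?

Step 1: num starts at 40.
Step 2: First call: num = 40 + 17 = 57, returns 57.
Step 3: Second call: num = 57 + 17 = 74, returns 74.
Step 4: result = 57 + 74 = 131

The answer is 131.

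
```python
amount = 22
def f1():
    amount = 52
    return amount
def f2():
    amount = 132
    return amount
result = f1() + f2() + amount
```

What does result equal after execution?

Step 1: Each function shadows global amount with its own local.
Step 2: f1() returns 52, f2() returns 132.
Step 3: Global amount = 22 is unchanged. result = 52 + 132 + 22 = 206

The answer is 206.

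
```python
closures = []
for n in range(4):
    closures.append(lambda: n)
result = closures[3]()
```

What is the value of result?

Step 1: The loop creates 4 lambdas, all referencing the same variable n.
Step 2: After the loop, n = 3 (final value).
Step 3: closures[3]() looks up n at call time and finds 3. This is the late binding gotcha. result = 3

The answer is 3.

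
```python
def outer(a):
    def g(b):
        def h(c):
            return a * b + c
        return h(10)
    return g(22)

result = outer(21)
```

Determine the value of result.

Step 1: a = 21, b = 22, c = 10.
Step 2: h() computes a * b + c = 21 * 22 + 10 = 472.
Step 3: result = 472

The answer is 472.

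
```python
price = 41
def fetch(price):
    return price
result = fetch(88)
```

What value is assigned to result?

Step 1: Global price = 41.
Step 2: fetch(88) takes parameter price = 88, which shadows the global.
Step 3: result = 88

The answer is 88.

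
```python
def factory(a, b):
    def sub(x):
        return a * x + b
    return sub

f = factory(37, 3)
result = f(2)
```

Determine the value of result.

Step 1: factory(37, 3) captures a = 37, b = 3.
Step 2: f(2) computes 37 * 2 + 3 = 77.
Step 3: result = 77

The answer is 77.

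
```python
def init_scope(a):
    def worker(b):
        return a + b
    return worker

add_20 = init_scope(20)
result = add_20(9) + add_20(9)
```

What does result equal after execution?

Step 1: add_20 captures a = 20.
Step 2: add_20(9) = 20 + 9 = 29, called twice.
Step 3: result = 29 + 29 = 58

The answer is 58.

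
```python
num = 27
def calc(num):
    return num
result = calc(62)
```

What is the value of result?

Step 1: Global num = 27.
Step 2: calc(62) takes parameter num = 62, which shadows the global.
Step 3: result = 62

The answer is 62.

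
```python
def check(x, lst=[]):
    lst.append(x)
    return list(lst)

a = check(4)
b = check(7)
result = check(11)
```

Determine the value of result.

Step 1: Default list is shared. list() creates copies for return values.
Step 2: Internal list grows: [4] -> [4, 7] -> [4, 7, 11].
Step 3: result = [4, 7, 11]

The answer is [4, 7, 11].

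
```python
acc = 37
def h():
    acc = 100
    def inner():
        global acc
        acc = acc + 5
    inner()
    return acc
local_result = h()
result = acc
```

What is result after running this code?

Step 1: Global acc = 37. h() creates local acc = 100.
Step 2: inner() declares global acc and adds 5: global acc = 37 + 5 = 42.
Step 3: h() returns its local acc = 100 (unaffected by inner).
Step 4: result = global acc = 42

The answer is 42.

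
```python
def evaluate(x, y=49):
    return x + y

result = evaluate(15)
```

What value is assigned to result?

Step 1: evaluate(15) uses default y = 49.
Step 2: Returns 15 + 49 = 64.
Step 3: result = 64

The answer is 64.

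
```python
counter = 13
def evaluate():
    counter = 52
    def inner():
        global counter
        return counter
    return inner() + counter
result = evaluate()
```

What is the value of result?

Step 1: Global counter = 13. evaluate() shadows with local counter = 52.
Step 2: inner() uses global keyword, so inner() returns global counter = 13.
Step 3: evaluate() returns 13 + 52 = 65

The answer is 65.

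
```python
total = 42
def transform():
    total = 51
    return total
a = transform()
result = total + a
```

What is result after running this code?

Step 1: Global total = 42. transform() returns local total = 51.
Step 2: a = 51. Global total still = 42.
Step 3: result = 42 + 51 = 93

The answer is 93.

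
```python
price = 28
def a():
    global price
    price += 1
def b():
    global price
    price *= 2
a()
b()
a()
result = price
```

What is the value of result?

Step 1: price = 28.
Step 2: a(): price = 28 + 1 = 29.
Step 3: b(): price = 29 * 2 = 58.
Step 4: a(): price = 58 + 1 = 59

The answer is 59.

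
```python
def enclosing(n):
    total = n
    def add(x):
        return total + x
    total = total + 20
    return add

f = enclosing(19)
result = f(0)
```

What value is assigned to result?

Step 1: enclosing(19) sets total = 19, then total = 19 + 20 = 39.
Step 2: Closures capture by reference, so add sees total = 39.
Step 3: f(0) returns 39 + 0 = 39

The answer is 39.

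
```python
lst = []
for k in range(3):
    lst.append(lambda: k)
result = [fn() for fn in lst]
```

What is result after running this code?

Step 1: All 3 lambdas share the same variable k.
Step 2: After the loop, k = 2.
Step 3: Each call returns 2. result = [2, 2, 2]

The answer is [2, 2, 2].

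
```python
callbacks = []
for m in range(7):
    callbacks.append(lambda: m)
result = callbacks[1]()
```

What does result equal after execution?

Step 1: The loop creates 7 lambdas, all referencing the same variable m.
Step 2: After the loop, m = 6 (final value).
Step 3: callbacks[1]() looks up m at call time and finds 6. This is the late binding gotcha. result = 6

The answer is 6.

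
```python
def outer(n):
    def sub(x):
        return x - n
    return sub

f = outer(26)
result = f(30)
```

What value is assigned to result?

Step 1: outer(26) creates a closure capturing n = 26.
Step 2: f(30) computes 30 - 26 = 4.
Step 3: result = 4

The answer is 4.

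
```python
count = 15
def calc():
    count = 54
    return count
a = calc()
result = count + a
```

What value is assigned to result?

Step 1: Global count = 15. calc() returns local count = 54.
Step 2: a = 54. Global count still = 15.
Step 3: result = 15 + 54 = 69

The answer is 69.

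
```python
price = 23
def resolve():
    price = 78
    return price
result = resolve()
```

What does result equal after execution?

Step 1: Global price = 23.
Step 2: resolve() creates local price = 78, shadowing the global.
Step 3: Returns local price = 78. result = 78

The answer is 78.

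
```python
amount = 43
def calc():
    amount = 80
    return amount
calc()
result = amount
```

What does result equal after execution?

Step 1: amount = 43 globally.
Step 2: calc() creates a LOCAL amount = 80 (no global keyword!).
Step 3: The global amount is unchanged. result = 43

The answer is 43.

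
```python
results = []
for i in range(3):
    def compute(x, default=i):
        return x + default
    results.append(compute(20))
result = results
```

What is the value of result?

Step 1: Default argument default=i is evaluated at function definition time.
Step 2: Each iteration creates compute with default = current i value.
Step 3: compute(20) returns 20 + default. results = [20, 21, 22]

The answer is [20, 21, 22].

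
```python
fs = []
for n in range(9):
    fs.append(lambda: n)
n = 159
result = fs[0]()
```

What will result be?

Step 1: Lambdas capture the variable n by reference, not by value.
Step 2: After the loop, n is reassigned to 159.
Step 3: fs[0]() looks up the current n = 159. result = 159

The answer is 159.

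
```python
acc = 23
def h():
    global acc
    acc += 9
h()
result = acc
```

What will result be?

Step 1: acc = 23 globally.
Step 2: h() modifies global acc: acc += 9 = 32.
Step 3: result = 32

The answer is 32.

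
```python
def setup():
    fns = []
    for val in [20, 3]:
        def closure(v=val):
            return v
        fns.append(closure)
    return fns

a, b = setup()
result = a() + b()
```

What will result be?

Step 1: Default argument v=val captures val at each iteration.
Step 2: a() returns 20 (captured at first iteration), b() returns 3 (captured at second).
Step 3: result = 20 + 3 = 23

The answer is 23.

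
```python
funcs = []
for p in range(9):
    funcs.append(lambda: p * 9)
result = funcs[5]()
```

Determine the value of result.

Step 1: All lambdas reference the same variable p (late binding).
Step 2: After the loop, p = 8. Every lambda returns p * 9.
Step 3: funcs[5]() = 8 * 9 = 72

The answer is 72.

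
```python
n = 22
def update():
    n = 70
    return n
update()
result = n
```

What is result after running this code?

Step 1: n = 22 globally.
Step 2: update() creates a LOCAL n = 70 (no global keyword!).
Step 3: The global n is unchanged. result = 22

The answer is 22.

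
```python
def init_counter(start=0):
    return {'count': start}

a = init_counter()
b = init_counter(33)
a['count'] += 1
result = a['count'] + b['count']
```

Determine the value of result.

Step 1: init_counter() returns a new dict each call (immutable default 0).
Step 2: a = {'count': 0}, b = {'count': 33}.
Step 3: a['count'] += 1 = 1. result = 1 + 33 = 34

The answer is 34.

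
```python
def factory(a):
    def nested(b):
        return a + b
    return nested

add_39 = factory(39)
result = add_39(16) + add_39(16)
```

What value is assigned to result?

Step 1: add_39 captures a = 39.
Step 2: add_39(16) = 39 + 16 = 55, called twice.
Step 3: result = 55 + 55 = 110

The answer is 110.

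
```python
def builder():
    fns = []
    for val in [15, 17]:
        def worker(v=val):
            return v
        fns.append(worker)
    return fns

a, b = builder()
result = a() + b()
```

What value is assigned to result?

Step 1: Default argument v=val captures val at each iteration.
Step 2: a() returns 15 (captured at first iteration), b() returns 17 (captured at second).
Step 3: result = 15 + 17 = 32

The answer is 32.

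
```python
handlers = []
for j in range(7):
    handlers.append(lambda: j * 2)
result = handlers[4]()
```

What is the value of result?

Step 1: All lambdas reference the same variable j (late binding).
Step 2: After the loop, j = 6. Every lambda returns j * 2.
Step 3: handlers[4]() = 6 * 2 = 12

The answer is 12.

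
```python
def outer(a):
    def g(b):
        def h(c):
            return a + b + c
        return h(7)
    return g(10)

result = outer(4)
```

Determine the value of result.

Step 1: a = 4, b = 10, c = 7 across three nested scopes.
Step 2: h() accesses all three via LEGB rule.
Step 3: result = 4 + 10 + 7 = 21

The answer is 21.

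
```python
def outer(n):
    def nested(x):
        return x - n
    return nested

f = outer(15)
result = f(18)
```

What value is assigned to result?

Step 1: outer(15) creates a closure capturing n = 15.
Step 2: f(18) computes 18 - 15 = 3.
Step 3: result = 3

The answer is 3.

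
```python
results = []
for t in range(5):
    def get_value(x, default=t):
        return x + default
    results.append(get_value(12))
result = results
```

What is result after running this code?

Step 1: Default argument default=t is evaluated at function definition time.
Step 2: Each iteration creates get_value with default = current t value.
Step 3: get_value(12) returns 12 + default. results = [12, 13, 14, 15, 16]

The answer is [12, 13, 14, 15, 16].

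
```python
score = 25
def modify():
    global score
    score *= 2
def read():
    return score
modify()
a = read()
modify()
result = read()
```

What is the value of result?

Step 1: score = 25.
Step 2: First modify(): score = 25 * 2 = 50.
Step 3: Second modify(): score = 50 * 2 = 100.
Step 4: read() returns 100

The answer is 100.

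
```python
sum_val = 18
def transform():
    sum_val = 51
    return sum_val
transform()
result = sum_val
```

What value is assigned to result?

Step 1: Global sum_val = 18.
Step 2: transform() creates local sum_val = 51 (shadow, not modification).
Step 3: After transform() returns, global sum_val is unchanged. result = 18

The answer is 18.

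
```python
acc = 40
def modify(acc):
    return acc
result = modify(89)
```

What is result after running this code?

Step 1: Global acc = 40.
Step 2: modify(89) takes parameter acc = 89, which shadows the global.
Step 3: result = 89

The answer is 89.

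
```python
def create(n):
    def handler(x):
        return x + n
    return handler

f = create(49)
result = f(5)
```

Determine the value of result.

Step 1: create(49) creates a closure that captures n = 49.
Step 2: f(5) calls the closure with x = 5, returning 5 + 49 = 54.
Step 3: result = 54

The answer is 54.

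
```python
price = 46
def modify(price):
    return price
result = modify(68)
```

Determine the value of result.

Step 1: Global price = 46.
Step 2: modify(68) takes parameter price = 68, which shadows the global.
Step 3: result = 68

The answer is 68.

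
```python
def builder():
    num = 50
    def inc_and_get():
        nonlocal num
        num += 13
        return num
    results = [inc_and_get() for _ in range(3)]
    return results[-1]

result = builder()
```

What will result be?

Step 1: num = 50.
Step 2: Three calls to inc_and_get(), each adding 13.
Step 3: Last value = 50 + 13 * 3 = 89

The answer is 89.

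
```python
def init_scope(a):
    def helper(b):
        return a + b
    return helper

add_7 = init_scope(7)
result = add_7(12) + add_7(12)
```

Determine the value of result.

Step 1: add_7 captures a = 7.
Step 2: add_7(12) = 7 + 12 = 19, called twice.
Step 3: result = 19 + 19 = 38

The answer is 38.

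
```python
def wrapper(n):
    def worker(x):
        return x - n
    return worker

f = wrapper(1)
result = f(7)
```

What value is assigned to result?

Step 1: wrapper(1) creates a closure capturing n = 1.
Step 2: f(7) computes 7 - 1 = 6.
Step 3: result = 6

The answer is 6.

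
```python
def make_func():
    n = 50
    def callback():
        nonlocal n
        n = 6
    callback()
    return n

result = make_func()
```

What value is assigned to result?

Step 1: make_func() sets n = 50.
Step 2: callback() uses nonlocal to reassign n = 6.
Step 3: result = 6

The answer is 6.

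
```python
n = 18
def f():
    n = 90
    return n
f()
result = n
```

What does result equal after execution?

Step 1: n = 18 globally.
Step 2: f() creates a LOCAL n = 90 (no global keyword!).
Step 3: The global n is unchanged. result = 18

The answer is 18.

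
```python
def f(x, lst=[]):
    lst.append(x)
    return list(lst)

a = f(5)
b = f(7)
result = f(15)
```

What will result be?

Step 1: Default list is shared. list() creates copies for return values.
Step 2: Internal list grows: [5] -> [5, 7] -> [5, 7, 15].
Step 3: result = [5, 7, 15]

The answer is [5, 7, 15].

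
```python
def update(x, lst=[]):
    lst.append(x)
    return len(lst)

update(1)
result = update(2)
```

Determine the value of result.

Step 1: Mutable default list persists between calls.
Step 2: First call: lst = [1], len = 1. Second call: lst = [1, 2], len = 2.
Step 3: result = 2

The answer is 2.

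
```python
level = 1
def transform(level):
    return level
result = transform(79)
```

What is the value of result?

Step 1: Global level = 1.
Step 2: transform(79) takes parameter level = 79, which shadows the global.
Step 3: result = 79

The answer is 79.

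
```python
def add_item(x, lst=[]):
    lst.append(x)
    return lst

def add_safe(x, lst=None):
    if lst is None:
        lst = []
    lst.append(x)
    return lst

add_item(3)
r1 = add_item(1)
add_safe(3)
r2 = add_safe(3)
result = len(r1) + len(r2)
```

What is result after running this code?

Step 1: add_item shares mutable default: after 2 calls, lst = [3, 1], len = 2.
Step 2: add_safe creates fresh list each time: r2 = [3], len = 1.
Step 3: result = 2 + 1 = 3

The answer is 3.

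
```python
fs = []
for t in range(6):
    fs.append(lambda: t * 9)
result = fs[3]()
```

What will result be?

Step 1: All lambdas reference the same variable t (late binding).
Step 2: After the loop, t = 5. Every lambda returns t * 9.
Step 3: fs[3]() = 5 * 9 = 45

The answer is 45.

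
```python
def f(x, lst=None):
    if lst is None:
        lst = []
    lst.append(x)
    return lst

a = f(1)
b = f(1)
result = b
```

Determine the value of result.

Step 1: None default with guard creates a NEW list each call.
Step 2: a = [1] (fresh list). b = [1] (another fresh list).
Step 3: result = [1] (this is the fix for mutable default)

The answer is [1].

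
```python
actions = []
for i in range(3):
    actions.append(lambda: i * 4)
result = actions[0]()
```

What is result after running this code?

Step 1: All lambdas reference the same variable i (late binding).
Step 2: After the loop, i = 2. Every lambda returns i * 4.
Step 3: actions[0]() = 2 * 4 = 8

The answer is 8.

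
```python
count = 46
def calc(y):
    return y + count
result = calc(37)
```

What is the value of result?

Step 1: count = 46 is defined globally.
Step 2: calc(37) uses parameter y = 37 and looks up count from global scope = 46.
Step 3: result = 37 + 46 = 83

The answer is 83.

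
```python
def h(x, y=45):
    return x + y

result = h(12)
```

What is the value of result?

Step 1: h(12) uses default y = 45.
Step 2: Returns 12 + 45 = 57.
Step 3: result = 57

The answer is 57.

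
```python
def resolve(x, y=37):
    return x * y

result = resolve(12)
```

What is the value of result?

Step 1: resolve(12) uses default y = 37.
Step 2: Returns 12 * 37 = 444.
Step 3: result = 444

The answer is 444.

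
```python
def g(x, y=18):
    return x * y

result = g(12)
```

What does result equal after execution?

Step 1: g(12) uses default y = 18.
Step 2: Returns 12 * 18 = 216.
Step 3: result = 216

The answer is 216.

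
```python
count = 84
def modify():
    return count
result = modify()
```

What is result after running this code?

Step 1: count = 84 is defined in the global scope.
Step 2: modify() looks up count. No local count exists, so Python checks the global scope via LEGB rule and finds count = 84.
Step 3: result = 84

The answer is 84.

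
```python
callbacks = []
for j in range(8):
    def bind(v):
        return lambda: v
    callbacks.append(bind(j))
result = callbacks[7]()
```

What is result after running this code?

Step 1: bind(j) creates a new scope capturing v = j at call time.
Step 2: callbacks[7] = bind(7), so its lambda captures v = 7.
Step 3: result = 7 (closure factory fixes late binding)

The answer is 7.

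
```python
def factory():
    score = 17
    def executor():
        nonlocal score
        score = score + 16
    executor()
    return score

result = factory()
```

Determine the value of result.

Step 1: factory() sets score = 17.
Step 2: executor() uses nonlocal to modify score in factory's scope: score = 17 + 16 = 33.
Step 3: factory() returns the modified score = 33

The answer is 33.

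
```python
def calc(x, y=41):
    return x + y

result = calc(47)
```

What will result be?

Step 1: calc(47) uses default y = 41.
Step 2: Returns 47 + 41 = 88.
Step 3: result = 88

The answer is 88.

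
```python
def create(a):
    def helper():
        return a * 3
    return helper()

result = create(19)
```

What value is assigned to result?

Step 1: create(19) binds parameter a = 19.
Step 2: helper() accesses a = 19 from enclosing scope.
Step 3: result = 19 * 3 = 57

The answer is 57.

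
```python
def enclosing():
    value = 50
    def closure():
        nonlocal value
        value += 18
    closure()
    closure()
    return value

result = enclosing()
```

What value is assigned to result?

Step 1: value starts at 50.
Step 2: closure() is called 2 times, each adding 18.
Step 3: value = 50 + 18 * 2 = 86

The answer is 86.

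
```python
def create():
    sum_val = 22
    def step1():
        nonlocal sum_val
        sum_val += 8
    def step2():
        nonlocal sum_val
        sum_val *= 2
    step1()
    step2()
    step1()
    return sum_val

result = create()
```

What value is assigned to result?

Step 1: sum_val = 22.
Step 2: step1(): sum_val = 22 + 8 = 30.
Step 3: step2(): sum_val = 30 * 2 = 60.
Step 4: step1(): sum_val = 60 + 8 = 68. result = 68

The answer is 68.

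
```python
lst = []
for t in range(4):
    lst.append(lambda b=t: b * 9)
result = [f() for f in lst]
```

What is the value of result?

Step 1: Default arg b=t captures t at each iteration.
Step 2: lst[k] has b defaulting to k, returns k * 9.
Step 3: result = [0, 9, 18, 27]

The answer is [0, 9, 18, 27].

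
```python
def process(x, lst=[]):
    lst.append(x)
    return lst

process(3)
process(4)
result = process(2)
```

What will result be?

Step 1: Mutable default argument gotcha! The list [] is created once.
Step 2: Each call appends to the SAME list: [3], [3, 4], [3, 4, 2].
Step 3: result = [3, 4, 2]

The answer is [3, 4, 2].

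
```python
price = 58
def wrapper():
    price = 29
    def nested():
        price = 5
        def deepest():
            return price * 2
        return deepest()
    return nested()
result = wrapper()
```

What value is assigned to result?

Step 1: deepest() looks up price through LEGB: not local, finds price = 5 in enclosing nested().
Step 2: Returns 5 * 2 = 10.
Step 3: result = 10

The answer is 10.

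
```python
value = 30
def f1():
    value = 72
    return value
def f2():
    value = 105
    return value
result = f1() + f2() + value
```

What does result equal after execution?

Step 1: Each function shadows global value with its own local.
Step 2: f1() returns 72, f2() returns 105.
Step 3: Global value = 30 is unchanged. result = 72 + 105 + 30 = 207

The answer is 207.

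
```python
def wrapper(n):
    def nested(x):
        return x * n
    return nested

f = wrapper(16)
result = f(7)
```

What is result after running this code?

Step 1: wrapper(16) creates a closure capturing n = 16.
Step 2: f(7) computes 7 * 16 = 112.
Step 3: result = 112

The answer is 112.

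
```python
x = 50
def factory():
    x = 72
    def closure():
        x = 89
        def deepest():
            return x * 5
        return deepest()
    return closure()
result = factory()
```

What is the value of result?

Step 1: deepest() looks up x through LEGB: not local, finds x = 89 in enclosing closure().
Step 2: Returns 89 * 5 = 445.
Step 3: result = 445

The answer is 445.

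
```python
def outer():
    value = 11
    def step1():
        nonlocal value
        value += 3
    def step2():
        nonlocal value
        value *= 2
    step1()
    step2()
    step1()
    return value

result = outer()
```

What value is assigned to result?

Step 1: value = 11.
Step 2: step1(): value = 11 + 3 = 14.
Step 3: step2(): value = 14 * 2 = 28.
Step 4: step1(): value = 28 + 3 = 31. result = 31

The answer is 31.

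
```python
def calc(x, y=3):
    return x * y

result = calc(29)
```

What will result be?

Step 1: calc(29) uses default y = 3.
Step 2: Returns 29 * 3 = 87.
Step 3: result = 87

The answer is 87.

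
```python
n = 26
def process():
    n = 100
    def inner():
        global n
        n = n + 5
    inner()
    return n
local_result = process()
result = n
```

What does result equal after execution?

Step 1: Global n = 26. process() creates local n = 100.
Step 2: inner() declares global n and adds 5: global n = 26 + 5 = 31.
Step 3: process() returns its local n = 100 (unaffected by inner).
Step 4: result = global n = 31

The answer is 31.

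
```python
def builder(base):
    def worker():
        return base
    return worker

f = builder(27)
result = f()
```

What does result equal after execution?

Step 1: builder(27) creates closure capturing base = 27.
Step 2: f() returns the captured base = 27.
Step 3: result = 27

The answer is 27.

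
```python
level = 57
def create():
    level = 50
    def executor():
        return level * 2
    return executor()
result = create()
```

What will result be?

Step 1: create() shadows global level with level = 50.
Step 2: executor() finds level = 50 in enclosing scope, computes 50 * 2 = 100.
Step 3: result = 100

The answer is 100.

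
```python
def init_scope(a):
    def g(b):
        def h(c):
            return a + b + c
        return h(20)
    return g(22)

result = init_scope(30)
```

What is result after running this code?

Step 1: a = 30, b = 22, c = 20 across three nested scopes.
Step 2: h() accesses all three via LEGB rule.
Step 3: result = 30 + 22 + 20 = 72

The answer is 72.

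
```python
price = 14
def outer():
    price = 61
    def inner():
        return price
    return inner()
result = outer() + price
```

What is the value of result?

Step 1: Global price = 14. outer() shadows with price = 61.
Step 2: inner() returns enclosing price = 61. outer() = 61.
Step 3: result = 61 + global price (14) = 75

The answer is 75.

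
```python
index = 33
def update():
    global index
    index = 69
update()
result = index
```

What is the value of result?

Step 1: index = 33 globally.
Step 2: update() declares global index and sets it to 69.
Step 3: After update(), global index = 69. result = 69

The answer is 69.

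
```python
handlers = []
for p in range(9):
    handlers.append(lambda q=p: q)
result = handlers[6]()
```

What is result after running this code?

Step 1: Default argument q=p captures p's value at each iteration.
Step 2: handlers[6] captured q = 6 when p was 6.
Step 3: result = 6

The answer is 6.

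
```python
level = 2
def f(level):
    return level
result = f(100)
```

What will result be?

Step 1: Global level = 2.
Step 2: f(100) takes parameter level = 100, which shadows the global.
Step 3: result = 100

The answer is 100.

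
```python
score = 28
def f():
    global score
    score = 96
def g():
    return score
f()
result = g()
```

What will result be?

Step 1: score = 28.
Step 2: f() sets global score = 96.
Step 3: g() reads global score = 96. result = 96

The answer is 96.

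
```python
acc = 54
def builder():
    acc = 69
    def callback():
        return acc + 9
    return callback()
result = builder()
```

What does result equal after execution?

Step 1: builder() shadows global acc with acc = 69.
Step 2: callback() finds acc = 69 in enclosing scope, computes 69 + 9 = 78.
Step 3: result = 78

The answer is 78.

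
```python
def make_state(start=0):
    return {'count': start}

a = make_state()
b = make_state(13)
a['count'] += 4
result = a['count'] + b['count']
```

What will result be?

Step 1: make_state() returns a new dict each call (immutable default 0).
Step 2: a = {'count': 0}, b = {'count': 13}.
Step 3: a['count'] += 4 = 4. result = 4 + 13 = 17

The answer is 17.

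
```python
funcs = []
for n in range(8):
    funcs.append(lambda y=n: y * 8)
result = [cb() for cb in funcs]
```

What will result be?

Step 1: Default arg y=n captures n at each iteration.
Step 2: funcs[k] has y defaulting to k, returns k * 8.
Step 3: result = [0, 8, 16, 24, 32, 40, 48, 56]

The answer is [0, 8, 16, 24, 32, 40, 48, 56].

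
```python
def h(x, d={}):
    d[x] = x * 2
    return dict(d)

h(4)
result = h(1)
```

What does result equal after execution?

Step 1: Mutable default dict is shared across calls.
Step 2: First call adds 4: 8. Second call adds 1: 2.
Step 3: result = {4: 8, 1: 2}

The answer is {4: 8, 1: 2}.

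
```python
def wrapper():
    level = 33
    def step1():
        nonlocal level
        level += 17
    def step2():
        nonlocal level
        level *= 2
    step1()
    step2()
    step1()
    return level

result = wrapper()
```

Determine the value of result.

Step 1: level = 33.
Step 2: step1(): level = 33 + 17 = 50.
Step 3: step2(): level = 50 * 2 = 100.
Step 4: step1(): level = 100 + 17 = 117. result = 117

The answer is 117.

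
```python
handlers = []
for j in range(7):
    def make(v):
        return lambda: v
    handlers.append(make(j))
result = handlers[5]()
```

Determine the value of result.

Step 1: make(j) creates a new scope capturing v = j at call time.
Step 2: handlers[5] = make(5), so its lambda captures v = 5.
Step 3: result = 5 (closure factory fixes late binding)

The answer is 5.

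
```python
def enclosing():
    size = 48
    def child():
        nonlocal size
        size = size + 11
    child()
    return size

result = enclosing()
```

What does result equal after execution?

Step 1: enclosing() sets size = 48.
Step 2: child() uses nonlocal to modify size in enclosing's scope: size = 48 + 11 = 59.
Step 3: enclosing() returns the modified size = 59

The answer is 59.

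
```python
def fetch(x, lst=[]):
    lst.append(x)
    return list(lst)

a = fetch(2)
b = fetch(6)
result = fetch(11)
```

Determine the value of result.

Step 1: Default list is shared. list() creates copies for return values.
Step 2: Internal list grows: [2] -> [2, 6] -> [2, 6, 11].
Step 3: result = [2, 6, 11]

The answer is [2, 6, 11].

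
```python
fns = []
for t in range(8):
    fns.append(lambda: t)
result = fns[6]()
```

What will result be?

Step 1: The loop creates 8 lambdas, all referencing the same variable t.
Step 2: After the loop, t = 7 (final value).
Step 3: fns[6]() looks up t at call time and finds 7. This is the late binding gotcha. result = 7

The answer is 7.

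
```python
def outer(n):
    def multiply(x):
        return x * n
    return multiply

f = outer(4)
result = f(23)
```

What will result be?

Step 1: outer(4) returns multiply closure with n = 4.
Step 2: f(23) computes 23 * 4 = 92.
Step 3: result = 92

The answer is 92.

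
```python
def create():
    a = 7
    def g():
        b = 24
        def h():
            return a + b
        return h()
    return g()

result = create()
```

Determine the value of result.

Step 1: create() defines a = 7. g() defines b = 24.
Step 2: h() accesses both from enclosing scopes: a = 7, b = 24.
Step 3: result = 7 + 24 = 31

The answer is 31.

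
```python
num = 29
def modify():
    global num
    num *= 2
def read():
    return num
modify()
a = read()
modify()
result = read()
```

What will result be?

Step 1: num = 29.
Step 2: First modify(): num = 29 * 2 = 58.
Step 3: Second modify(): num = 58 * 2 = 116.
Step 4: read() returns 116

The answer is 116.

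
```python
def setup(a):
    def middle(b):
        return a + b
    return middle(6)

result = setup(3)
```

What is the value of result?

Step 1: setup(3) passes a = 3.
Step 2: middle(6) has b = 6, reads a = 3 from enclosing.
Step 3: result = 3 + 6 = 9

The answer is 9.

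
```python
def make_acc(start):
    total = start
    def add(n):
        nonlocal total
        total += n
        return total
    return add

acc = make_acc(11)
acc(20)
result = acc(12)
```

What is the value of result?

Step 1: make_acc(11) creates closure with total = 11.
Step 2: First acc(20): total = 11 + 20 = 31.
Step 3: Second acc(12): total = 31 + 12 = 43. result = 43

The answer is 43.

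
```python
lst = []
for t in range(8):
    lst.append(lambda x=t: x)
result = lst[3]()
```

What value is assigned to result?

Step 1: Default argument x=t captures t's value at each iteration.
Step 2: lst[3] captured x = 3 when t was 3.
Step 3: result = 3

The answer is 3.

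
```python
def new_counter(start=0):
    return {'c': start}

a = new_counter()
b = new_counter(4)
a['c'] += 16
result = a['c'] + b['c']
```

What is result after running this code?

Step 1: new_counter() returns a new dict each call (immutable default 0).
Step 2: a = {'c': 0}, b = {'c': 4}.
Step 3: a['c'] += 16 = 16. result = 16 + 4 = 20

The answer is 20.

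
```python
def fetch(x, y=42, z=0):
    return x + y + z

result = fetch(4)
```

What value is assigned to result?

Step 1: fetch(4) uses defaults y = 42, z = 0.
Step 2: Returns 4 + 42 + 0 = 46.
Step 3: result = 46

The answer is 46.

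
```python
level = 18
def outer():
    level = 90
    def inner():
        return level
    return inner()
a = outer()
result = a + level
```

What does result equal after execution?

Step 1: outer() has local level = 90. inner() reads from enclosing.
Step 2: outer() returns 90. Global level = 18 unchanged.
Step 3: result = 90 + 18 = 108

The answer is 108.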